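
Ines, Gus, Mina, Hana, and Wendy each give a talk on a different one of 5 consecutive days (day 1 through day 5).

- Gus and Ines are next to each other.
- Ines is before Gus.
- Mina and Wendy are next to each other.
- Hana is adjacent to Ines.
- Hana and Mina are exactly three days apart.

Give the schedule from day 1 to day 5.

Hana, Ines, Gus, Mina, Wendy

From clues 1–2: Ines is in {1,2,3,4}.
From clues 1–3: Hana is in {1,3,5}.
From clues 1–4: Ines is in {2,4}.
From clues 1–5: Hana → day 1, Ines → day 2, Gus → day 3, Mina → day 4, Wendy → day 5.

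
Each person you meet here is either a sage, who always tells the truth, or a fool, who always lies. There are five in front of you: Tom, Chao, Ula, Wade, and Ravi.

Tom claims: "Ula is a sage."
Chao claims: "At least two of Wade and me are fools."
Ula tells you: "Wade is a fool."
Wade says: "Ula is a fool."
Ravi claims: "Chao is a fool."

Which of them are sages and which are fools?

Tom: fool, Chao: fool, Ula: fool, Wade: sage, Ravi: sage

Consider Tom. Suppose Tom is a sage.
Then no assignment of the remaining roles makes every statement match its speaker's type — contradiction.
So Tom is a fool.
Consider Chao. Suppose Chao is a sage.
Then Chao's own statement would have to be true, but it can't be — contradiction.
So Chao is a fool.
With that fixed, Ravi's statement is true, so Ravi is a sage.
Consider Ula. Suppose Ula is a sage.
Then Tom's statement comes out true, contradicting Tom being a fool.
So Ula is a fool.
With that fixed, Wade's statement is true, so Wade is a sage.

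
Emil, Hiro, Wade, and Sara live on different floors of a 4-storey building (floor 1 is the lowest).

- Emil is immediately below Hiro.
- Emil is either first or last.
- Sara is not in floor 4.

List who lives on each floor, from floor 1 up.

From clue 1: Emil is in {1,2,3}.
From clues 1–2: Emil → floor 1, Hiro → floor 2.
From clues 1–3: Sara → floor 3, Wade → floor 4.

Emil, Hiro, Sara, Wade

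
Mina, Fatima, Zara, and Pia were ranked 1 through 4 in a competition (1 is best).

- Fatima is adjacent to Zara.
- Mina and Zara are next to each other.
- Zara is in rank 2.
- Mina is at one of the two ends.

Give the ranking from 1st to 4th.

Mina, Zara, Fatima, Pia

From clues 1–2: Zara is in {2,3}.
From clues 1–3: Zara → rank 2, Pia → rank 4.
From clues 1–4: Mina → rank 1, Fatima → rank 3.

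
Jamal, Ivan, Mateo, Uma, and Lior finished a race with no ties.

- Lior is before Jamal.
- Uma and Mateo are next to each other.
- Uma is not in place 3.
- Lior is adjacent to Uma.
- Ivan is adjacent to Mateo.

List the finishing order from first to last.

From clue 1: Jamal is in {2,3,4,5}.
From clues 1–4: Uma → place 2.
From clues 1–5: Lior → place 1, Mateo → place 3, Ivan → place 4, Jamal → place 5.

Lior, Uma, Mateo, Ivan, Jamal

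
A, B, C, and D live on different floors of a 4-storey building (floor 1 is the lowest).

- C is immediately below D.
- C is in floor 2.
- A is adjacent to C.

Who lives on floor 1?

With clue 1, D is ruled out for floor 1.
With clues 1–2, C is ruled out for floor 1.
With clues 1–3, B is ruled out for floor 1.
So floor 1 is A.

A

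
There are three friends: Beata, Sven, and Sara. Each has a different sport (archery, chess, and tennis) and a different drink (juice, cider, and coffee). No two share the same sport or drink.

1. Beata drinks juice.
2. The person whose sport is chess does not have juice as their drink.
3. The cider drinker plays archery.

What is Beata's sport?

tennis

With clues 1–2, chess is impossible for Beata's sport.
With clues 1–3, archery is impossible for Beata's sport.
That leaves tennis.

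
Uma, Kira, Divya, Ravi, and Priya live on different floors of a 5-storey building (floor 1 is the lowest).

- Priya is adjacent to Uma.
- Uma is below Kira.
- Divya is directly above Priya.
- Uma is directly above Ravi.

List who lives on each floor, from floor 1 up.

Ravi, Uma, Priya, Divya, Kira

From clues 1–2: Kira is in {3,4,5}.
From clues 1–3: Uma is in {1,2}.
From clues 1–4: Ravi → floor 1, Uma → floor 2, Priya → floor 3, Divya → floor 4, Kira → floor 5.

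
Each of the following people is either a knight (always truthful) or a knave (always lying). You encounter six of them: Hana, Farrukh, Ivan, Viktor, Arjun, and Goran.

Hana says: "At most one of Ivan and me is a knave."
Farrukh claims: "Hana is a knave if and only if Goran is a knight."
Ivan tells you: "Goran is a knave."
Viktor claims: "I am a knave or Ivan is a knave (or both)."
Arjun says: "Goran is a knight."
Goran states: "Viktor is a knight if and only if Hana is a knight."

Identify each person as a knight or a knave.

Hana: knight, Farrukh: knave, Ivan: knave, Viktor: knight, Arjun: knight, Goran: knight

Consider Hana. Suppose Hana is a knave.
Then no assignment of the remaining roles makes every statement match its speaker's type — contradiction.
So Hana is a knight.
Consider Farrukh. Suppose Farrukh is a knight.
Then no assignment of the remaining roles makes every statement match its speaker's type — contradiction.
So Farrukh is a knave.
Consider Ivan. Suppose Ivan is a knight.
Then whichever role Viktor has, Viktor's statement has the wrong truth value — contradiction.
So Ivan is a knave.
With that fixed, Viktor's statement is true, so Viktor is a knight.
With that fixed, Goran's statement is true, so Goran is a knight.
With that fixed, Arjun's statement is true, so Arjun is a knight.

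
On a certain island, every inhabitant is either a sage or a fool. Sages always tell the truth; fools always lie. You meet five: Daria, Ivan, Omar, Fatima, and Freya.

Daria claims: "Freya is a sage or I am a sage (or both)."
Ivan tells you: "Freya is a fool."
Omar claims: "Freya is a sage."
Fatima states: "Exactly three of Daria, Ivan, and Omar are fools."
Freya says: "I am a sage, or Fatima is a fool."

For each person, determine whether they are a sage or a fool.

Consider Daria. Suppose Daria is a fool.
Then no assignment of the remaining roles makes every statement match its speaker's type — contradiction.
So Daria is a sage.
With that fixed, Fatima's statement is false, so Fatima is a fool.
With that fixed, Freya's statement is true, so Freya is a sage.
With that fixed, Ivan's statement is false, so Ivan is a fool.
With that fixed, Omar's statement is true, so Omar is a sage.

Daria: sage, Ivan: fool, Omar: sage, Fatima: fool, Freya: sage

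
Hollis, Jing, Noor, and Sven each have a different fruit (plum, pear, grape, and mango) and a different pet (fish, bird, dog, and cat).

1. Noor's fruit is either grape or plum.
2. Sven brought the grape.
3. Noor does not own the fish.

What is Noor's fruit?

plum

Clue 1 rules out mango and pear for Noor's fruit.
With clues 1–2, grape is impossible for Noor's fruit.
That leaves plum.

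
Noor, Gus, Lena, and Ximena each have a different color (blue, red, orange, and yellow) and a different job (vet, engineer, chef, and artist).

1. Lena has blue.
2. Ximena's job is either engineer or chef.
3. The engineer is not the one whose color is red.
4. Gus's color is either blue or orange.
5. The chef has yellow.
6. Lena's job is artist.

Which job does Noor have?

vet

With clues 1–5, chef and engineer are impossible for Noor's job.
With clues 1–6, artist is impossible for Noor's job.
That leaves vet.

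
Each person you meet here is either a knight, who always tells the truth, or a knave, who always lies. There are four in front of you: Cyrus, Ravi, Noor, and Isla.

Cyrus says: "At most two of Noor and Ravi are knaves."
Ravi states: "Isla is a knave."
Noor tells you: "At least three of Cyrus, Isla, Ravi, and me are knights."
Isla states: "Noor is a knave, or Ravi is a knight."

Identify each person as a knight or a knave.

Cyrus: knight, Ravi: knave, Noor: knave, Isla: knight

Regardless of anyone's role, Cyrus's statement is true, so Cyrus is a knight.
Consider Ravi. Suppose Ravi is a knight.
Then no assignment of the remaining roles makes every statement match its speaker's type — contradiction.
So Ravi is a knave.
Consider Noor. Suppose Noor is a knight.
Then no assignment of the remaining roles makes every statement match its speaker's type — contradiction.
So Noor is a knave.
With that fixed, Isla's statement is true, so Isla is a knight.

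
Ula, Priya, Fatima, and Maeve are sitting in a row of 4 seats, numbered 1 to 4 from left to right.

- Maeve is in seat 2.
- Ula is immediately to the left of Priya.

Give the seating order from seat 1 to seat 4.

From clue 1: Maeve → seat 2.
From clues 1–2: Fatima → seat 1, Ula → seat 3, Priya → seat 4.

Fatima, Maeve, Ula, Priya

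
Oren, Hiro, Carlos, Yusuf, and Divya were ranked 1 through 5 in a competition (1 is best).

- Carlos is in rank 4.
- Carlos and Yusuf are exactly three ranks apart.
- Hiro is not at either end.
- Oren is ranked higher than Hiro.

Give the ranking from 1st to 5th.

Yusuf, Oren, Hiro, Carlos, Divya

From clue 1: Carlos → rank 4.
From clues 1–2: Yusuf → rank 1.
From clues 1–3: Hiro is in {2,3}.
From clues 1–4: Oren → rank 2, Hiro → rank 3, Divya → rank 5.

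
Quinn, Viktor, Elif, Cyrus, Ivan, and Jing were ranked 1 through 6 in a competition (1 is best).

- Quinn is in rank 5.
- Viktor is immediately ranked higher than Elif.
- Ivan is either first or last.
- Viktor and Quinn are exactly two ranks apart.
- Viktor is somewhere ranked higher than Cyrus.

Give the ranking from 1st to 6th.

Ivan, Jing, Viktor, Elif, Quinn, Cyrus

From clue 1: Quinn → rank 5.
From clues 1–2: Viktor is in {1,2,3}.
From clues 1–3: Ivan is in {1,6}.
From clues 1–4: Viktor → rank 3, Elif → rank 4.
From clues 1–5: Ivan → rank 1, Jing → rank 2, Cyrus → rank 6.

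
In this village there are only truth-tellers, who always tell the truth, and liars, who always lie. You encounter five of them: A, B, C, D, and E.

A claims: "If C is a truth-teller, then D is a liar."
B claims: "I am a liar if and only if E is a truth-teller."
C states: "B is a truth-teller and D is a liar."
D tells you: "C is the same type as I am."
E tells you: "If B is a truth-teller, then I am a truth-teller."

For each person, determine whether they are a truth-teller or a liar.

Consider A. Suppose A is a liar.
Then no assignment of the remaining roles makes every statement match its speaker's type — contradiction.
So A is a truth-teller.
Consider B. Suppose B is a liar.
Then no assignment of the remaining roles makes every statement match its speaker's type — contradiction.
So B is a truth-teller.
Consider C. Suppose C is a liar.
Then whichever role D has, D's statement has the wrong truth value — contradiction.
So C is a truth-teller.
Consider D. Suppose D is a truth-teller.
Then A's statement comes out false, contradicting A being a truth-teller.
So D is a liar.
Consider E. Suppose E is a truth-teller.
Then B's statement comes out false, contradicting B being a truth-teller.
So E is a liar.

A: truth-teller, B: truth-teller, C: truth-teller, D: liar, E: liar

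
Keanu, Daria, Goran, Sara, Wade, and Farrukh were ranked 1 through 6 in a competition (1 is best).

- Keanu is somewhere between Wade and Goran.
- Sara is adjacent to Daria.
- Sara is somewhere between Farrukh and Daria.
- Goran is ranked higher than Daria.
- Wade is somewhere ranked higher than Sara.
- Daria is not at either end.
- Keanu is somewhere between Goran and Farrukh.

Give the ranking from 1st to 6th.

Goran, Keanu, Wade, Daria, Sara, Farrukh

From clue 1: Keanu is in {2,3,4,5}.
From clues 1–4: Sara is in {3,4,5}.
From clues 1–5: Sara → rank 5.
From clues 1–6: Keanu → rank 2, Daria → rank 4, Farrukh → rank 6.
From clues 1–7: Goran → rank 1, Wade → rank 3.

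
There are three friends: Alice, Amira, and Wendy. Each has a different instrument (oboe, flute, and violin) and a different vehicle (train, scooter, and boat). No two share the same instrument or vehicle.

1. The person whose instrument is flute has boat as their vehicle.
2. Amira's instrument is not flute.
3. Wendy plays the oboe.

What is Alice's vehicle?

boat

With clues 1–3, scooter and train are impossible for Alice's vehicle.
That leaves boat.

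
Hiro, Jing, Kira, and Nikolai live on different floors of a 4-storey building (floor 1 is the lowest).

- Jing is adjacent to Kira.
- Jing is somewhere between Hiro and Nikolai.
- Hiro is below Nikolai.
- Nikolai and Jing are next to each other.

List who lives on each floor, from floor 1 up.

From clues 1–2: Hiro is in {1,4}.
From clues 1–3: Hiro → floor 1, Nikolai → floor 4.
From clues 1–4: Kira → floor 2, Jing → floor 3.

Hiro, Kira, Jing, Nikolai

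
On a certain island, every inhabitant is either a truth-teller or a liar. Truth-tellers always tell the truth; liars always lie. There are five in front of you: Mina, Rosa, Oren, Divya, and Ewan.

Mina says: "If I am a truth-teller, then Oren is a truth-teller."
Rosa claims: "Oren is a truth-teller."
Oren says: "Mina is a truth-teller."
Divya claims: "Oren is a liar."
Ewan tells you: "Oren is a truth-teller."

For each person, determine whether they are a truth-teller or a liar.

Mina: truth-teller, Rosa: truth-teller, Oren: truth-teller, Divya: liar, Ewan: truth-teller

Consider Mina. Suppose Mina is a liar.
Then Mina's own statement would have to be false, but it can't be — contradiction.
So Mina is a truth-teller.
With that fixed, Oren's statement is true, so Oren is a truth-teller.
With that fixed, Divya's statement is false, so Divya is a liar.
With that fixed, Ewan's statement is true, so Ewan is a truth-teller.
With that fixed, Rosa's statement is true, so Rosa is a truth-teller.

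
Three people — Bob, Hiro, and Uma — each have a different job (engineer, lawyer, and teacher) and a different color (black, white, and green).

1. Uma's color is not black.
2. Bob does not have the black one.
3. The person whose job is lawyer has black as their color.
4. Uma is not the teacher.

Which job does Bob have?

With clues 1–3, lawyer is impossible for Bob's job.
With clues 1–4, engineer is impossible for Bob's job.
That leaves teacher.

teacher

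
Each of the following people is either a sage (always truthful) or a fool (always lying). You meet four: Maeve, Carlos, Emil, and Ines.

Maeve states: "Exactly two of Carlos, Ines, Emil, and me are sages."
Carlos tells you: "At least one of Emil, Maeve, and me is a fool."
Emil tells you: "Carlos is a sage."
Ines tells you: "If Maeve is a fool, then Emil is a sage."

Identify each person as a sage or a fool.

Maeve: fool, Carlos: sage, Emil: sage, Ines: sage

Consider Maeve. Suppose Maeve is a sage.
Then no assignment of the remaining roles makes every statement match its speaker's type — contradiction.
So Maeve is a fool.
With that fixed, Carlos's statement is true, so Carlos is a sage.
With that fixed, Emil's statement is true, so Emil is a sage.
With that fixed, Ines's statement is true, so Ines is a sage.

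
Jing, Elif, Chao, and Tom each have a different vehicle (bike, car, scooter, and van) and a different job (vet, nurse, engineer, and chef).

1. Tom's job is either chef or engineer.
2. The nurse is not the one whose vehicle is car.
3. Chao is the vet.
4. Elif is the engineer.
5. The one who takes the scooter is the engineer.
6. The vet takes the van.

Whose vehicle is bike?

Jing

With clues 1–5, Elif is impossible for the one with vehicle bike.
With clues 1–6, Chao and Tom are impossible for the one with vehicle bike.
That leaves Jing.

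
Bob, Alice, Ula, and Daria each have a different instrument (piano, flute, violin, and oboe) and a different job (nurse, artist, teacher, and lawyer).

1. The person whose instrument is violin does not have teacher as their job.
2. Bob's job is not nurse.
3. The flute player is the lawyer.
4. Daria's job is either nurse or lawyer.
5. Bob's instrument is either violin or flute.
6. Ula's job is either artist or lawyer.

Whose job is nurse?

Daria

With clues 1–2, Bob is impossible for the one with job nurse.
With clues 1–6, Alice and Ula are impossible for the one with job nurse.
That leaves Daria.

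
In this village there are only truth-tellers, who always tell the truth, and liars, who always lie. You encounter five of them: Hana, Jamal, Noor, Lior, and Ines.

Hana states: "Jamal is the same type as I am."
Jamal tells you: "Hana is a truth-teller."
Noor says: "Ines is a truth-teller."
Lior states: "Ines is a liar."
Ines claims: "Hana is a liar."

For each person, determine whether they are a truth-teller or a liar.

Consider Hana. Suppose Hana is a liar.
Then no assignment of the remaining roles makes every statement match its speaker's type — contradiction.
So Hana is a truth-teller.
With that fixed, Jamal's statement is true, so Jamal is a truth-teller.
With that fixed, Ines's statement is false, so Ines is a liar.
With that fixed, Noor's statement is false, so Noor is a liar.
With that fixed, Lior's statement is true, so Lior is a truth-teller.

Hana: truth-teller, Jamal: truth-teller, Noor: liar, Lior: truth-teller, Ines: liar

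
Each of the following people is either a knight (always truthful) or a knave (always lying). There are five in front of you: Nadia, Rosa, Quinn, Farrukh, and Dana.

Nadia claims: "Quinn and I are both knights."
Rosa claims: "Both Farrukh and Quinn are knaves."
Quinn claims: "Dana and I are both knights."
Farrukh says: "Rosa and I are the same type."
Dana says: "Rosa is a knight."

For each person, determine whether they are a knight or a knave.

Consider Nadia. Suppose Nadia is a knight.
Then no assignment of the remaining roles makes every statement match its speaker's type — contradiction.
So Nadia is a knave.
Consider Rosa. Suppose Rosa is a knave.
Then whichever role Farrukh has, Farrukh's statement has the wrong truth value — contradiction.
So Rosa is a knight.
With that fixed, Dana's statement is true, so Dana is a knight.
Consider Quinn. Suppose Quinn is a knight.
Then Rosa's statement comes out false, contradicting Rosa being a knight.
So Quinn is a knave.
Consider Farrukh. Suppose Farrukh is a knight.
Then Rosa's statement comes out false, contradicting Rosa being a knight.
So Farrukh is a knave.

Nadia: knave, Rosa: knight, Quinn: knave, Farrukh: knave, Dana: knight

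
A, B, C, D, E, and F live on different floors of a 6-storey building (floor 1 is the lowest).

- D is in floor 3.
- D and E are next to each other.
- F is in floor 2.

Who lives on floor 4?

E

With clue 1, D is ruled out for floor 4.
With clues 1–3, A, B, C, and F are ruled out for floor 4.
So floor 4 is E.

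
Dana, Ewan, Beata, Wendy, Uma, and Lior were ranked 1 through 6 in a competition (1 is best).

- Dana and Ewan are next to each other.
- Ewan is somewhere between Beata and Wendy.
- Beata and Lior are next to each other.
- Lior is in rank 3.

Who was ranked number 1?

With clues 1–2, Dana and Ewan are ruled out for rank 1.
With clues 1–4, Beata, Lior, and Wendy are ruled out for rank 1.
So rank 1 is Uma.

Uma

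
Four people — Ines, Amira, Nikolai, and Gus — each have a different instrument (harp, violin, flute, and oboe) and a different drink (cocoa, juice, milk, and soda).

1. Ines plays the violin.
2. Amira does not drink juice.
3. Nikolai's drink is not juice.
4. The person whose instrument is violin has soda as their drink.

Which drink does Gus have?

juice

With clues 1–4, cocoa, milk, and soda are impossible for Gus's drink.
That leaves juice.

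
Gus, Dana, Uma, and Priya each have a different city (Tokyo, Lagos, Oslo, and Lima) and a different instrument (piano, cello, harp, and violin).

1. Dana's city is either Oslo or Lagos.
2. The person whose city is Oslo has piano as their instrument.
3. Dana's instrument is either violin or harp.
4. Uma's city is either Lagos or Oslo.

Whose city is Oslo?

With clues 1–3, Dana is impossible for the one with city Oslo.
With clues 1–4, Gus and Priya are impossible for the one with city Oslo.
That leaves Uma.

Uma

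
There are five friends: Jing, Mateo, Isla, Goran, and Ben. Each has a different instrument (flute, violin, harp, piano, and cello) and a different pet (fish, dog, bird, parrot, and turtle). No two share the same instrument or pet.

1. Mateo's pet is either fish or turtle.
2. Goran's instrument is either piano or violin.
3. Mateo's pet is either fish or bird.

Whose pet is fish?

Mateo

With clues 1–3, Ben, Goran, Isla, and Jing are impossible for the one with pet fish.
That leaves Mateo.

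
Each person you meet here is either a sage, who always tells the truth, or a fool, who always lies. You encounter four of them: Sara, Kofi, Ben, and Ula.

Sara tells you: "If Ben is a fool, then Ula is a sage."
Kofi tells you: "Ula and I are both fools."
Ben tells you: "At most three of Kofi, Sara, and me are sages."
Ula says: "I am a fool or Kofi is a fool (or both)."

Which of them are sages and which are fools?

Regardless of anyone's role, Ben's statement is true, so Ben is a sage.
With that fixed, Sara's statement is true, so Sara is a sage.
Consider Kofi. Suppose Kofi is a sage.
Then Kofi's own statement would have to be true, but it can't be — contradiction.
So Kofi is a fool.
With that fixed, Ula's statement is true, so Ula is a sage.

Sara: sage, Kofi: fool, Ben: sage, Ula: sage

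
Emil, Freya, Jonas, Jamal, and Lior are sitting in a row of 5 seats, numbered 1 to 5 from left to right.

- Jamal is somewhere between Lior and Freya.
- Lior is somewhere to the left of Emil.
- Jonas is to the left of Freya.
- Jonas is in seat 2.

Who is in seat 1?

With clue 1, Jamal is ruled out for seat 1.
With clues 1–2, Emil is ruled out for seat 1.
With clues 1–3, Freya is ruled out for seat 1.
With clues 1–4, Jonas is ruled out for seat 1.
So seat 1 is Lior.

Lior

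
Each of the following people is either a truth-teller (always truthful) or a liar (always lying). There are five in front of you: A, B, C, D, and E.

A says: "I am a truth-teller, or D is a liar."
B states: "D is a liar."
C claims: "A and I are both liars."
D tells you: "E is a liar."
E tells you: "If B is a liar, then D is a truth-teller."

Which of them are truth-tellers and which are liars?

A: truth-teller, B: truth-teller, C: liar, D: liar, E: truth-teller

Consider A. Suppose A is a liar.
Then whichever role C has, C's statement has the wrong truth value — contradiction.
So A is a truth-teller.
With that fixed, C's statement is false, so C is a liar.
Consider B. Suppose B is a liar.
Then no assignment of the remaining roles makes every statement match its speaker's type — contradiction.
So B is a truth-teller.
With that fixed, E's statement is true, so E is a truth-teller.
With that fixed, D's statement is false, so D is a liar.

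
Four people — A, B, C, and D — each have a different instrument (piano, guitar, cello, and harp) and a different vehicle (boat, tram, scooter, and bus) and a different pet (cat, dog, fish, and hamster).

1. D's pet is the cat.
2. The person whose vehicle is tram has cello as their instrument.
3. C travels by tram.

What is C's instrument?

With clues 1–3, guitar, harp, and piano are impossible for C's instrument.
That leaves cello.

cello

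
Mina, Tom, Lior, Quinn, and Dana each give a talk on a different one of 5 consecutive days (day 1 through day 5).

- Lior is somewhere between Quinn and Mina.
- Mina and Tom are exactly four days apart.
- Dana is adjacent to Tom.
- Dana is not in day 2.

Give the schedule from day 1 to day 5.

Mina, Lior, Quinn, Dana, Tom

From clue 1: Lior is in {2,3,4}.
From clues 1–2: Mina is in {1,5}.
From clues 1–3: Quinn → day 3.
From clues 1–4: Mina → day 1, Lior → day 2, Dana → day 4, Tom → day 5.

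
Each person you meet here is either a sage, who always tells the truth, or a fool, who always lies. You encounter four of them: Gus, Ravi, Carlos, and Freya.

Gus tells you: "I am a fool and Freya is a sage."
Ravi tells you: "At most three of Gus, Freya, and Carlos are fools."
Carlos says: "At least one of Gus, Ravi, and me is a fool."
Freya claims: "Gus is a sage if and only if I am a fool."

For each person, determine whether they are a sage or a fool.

Regardless of anyone's role, Ravi's statement is true, so Ravi is a sage.
Consider Gus. Suppose Gus is a sage.
Then Gus's own statement would have to be true, but it can't be — contradiction.
So Gus is a fool.
With that fixed, Carlos's statement is true, so Carlos is a sage.
Consider Freya. Suppose Freya is a sage.
Then Gus's statement comes out true, contradicting Gus being a fool.
So Freya is a fool.

Gus: fool, Ravi: sage, Carlos: sage, Freya: fool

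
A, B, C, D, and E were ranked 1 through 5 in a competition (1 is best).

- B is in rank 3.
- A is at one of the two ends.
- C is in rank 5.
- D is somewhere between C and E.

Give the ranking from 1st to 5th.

A, E, B, D, C

From clue 1: B → rank 3.
From clues 1–2: A is in {1,5}.
From clues 1–3: A → rank 1, C → rank 5.
From clues 1–4: E → rank 2, D → rank 4.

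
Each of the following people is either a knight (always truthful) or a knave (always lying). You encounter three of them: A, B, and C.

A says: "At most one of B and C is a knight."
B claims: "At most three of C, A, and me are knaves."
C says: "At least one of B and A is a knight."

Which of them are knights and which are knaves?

A: knave, B: knight, C: knight

Regardless of anyone's role, B's statement is true, so B is a knight.
With that fixed, C's statement is true, so C is a knight.
With that fixed, A's statement is false, so A is a knave.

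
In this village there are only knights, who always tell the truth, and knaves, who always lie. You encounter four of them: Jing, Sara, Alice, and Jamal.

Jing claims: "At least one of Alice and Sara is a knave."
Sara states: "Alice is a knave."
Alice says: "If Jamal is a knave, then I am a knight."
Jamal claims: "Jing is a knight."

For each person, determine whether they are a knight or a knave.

Consider Jing. Suppose Jing is a knave.
Then no assignment of the remaining roles makes every statement match its speaker's type — contradiction.
So Jing is a knight.
With that fixed, Jamal's statement is true, so Jamal is a knight.
With that fixed, Alice's statement is true, so Alice is a knight.
With that fixed, Sara's statement is false, so Sara is a knave.

Jing: knight, Sara: knave, Alice: knight, Jamal: knight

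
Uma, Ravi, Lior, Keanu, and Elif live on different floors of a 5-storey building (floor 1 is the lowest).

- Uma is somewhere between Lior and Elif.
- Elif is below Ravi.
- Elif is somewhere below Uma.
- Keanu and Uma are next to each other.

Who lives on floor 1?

Elif

With clue 1, Uma is ruled out for floor 1.
With clues 1–2, Ravi is ruled out for floor 1.
With clues 1–3, Lior is ruled out for floor 1.
With clues 1–4, Keanu is ruled out for floor 1.
So floor 1 is Elif.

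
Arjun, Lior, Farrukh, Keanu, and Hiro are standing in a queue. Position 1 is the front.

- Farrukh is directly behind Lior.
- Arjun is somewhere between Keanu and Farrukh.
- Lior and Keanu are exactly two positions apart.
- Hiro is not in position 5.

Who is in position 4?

Lior

With clues 1–3, Arjun, Hiro, and Keanu are ruled out for position 4.
With clues 1–4, Farrukh is ruled out for position 4.
So position 4 is Lior.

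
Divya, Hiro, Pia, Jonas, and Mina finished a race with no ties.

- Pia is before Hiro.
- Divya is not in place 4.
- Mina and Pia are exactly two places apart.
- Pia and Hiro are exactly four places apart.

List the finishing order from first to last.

Pia, Divya, Mina, Jonas, Hiro

From clue 1: Hiro is in {2,3,4,5}.
From clues 1–2: Divya is in {1,2,3,5}.
From clues 1–4: Pia → place 1, Divya → place 2, Mina → place 3, Jonas → place 4, Hiro → place 5.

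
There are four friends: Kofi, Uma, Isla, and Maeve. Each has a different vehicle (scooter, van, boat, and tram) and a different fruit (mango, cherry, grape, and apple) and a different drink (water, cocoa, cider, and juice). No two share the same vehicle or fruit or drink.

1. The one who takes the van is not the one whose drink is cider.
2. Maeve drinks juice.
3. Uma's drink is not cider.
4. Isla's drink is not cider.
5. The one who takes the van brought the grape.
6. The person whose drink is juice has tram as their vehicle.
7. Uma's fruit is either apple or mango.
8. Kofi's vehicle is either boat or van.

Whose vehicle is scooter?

With clues 1–6, Maeve is impossible for the one with vehicle scooter.
With clues 1–7, Isla is impossible for the one with vehicle scooter.
With clues 1–8, Kofi is impossible for the one with vehicle scooter.
That leaves Uma.

Uma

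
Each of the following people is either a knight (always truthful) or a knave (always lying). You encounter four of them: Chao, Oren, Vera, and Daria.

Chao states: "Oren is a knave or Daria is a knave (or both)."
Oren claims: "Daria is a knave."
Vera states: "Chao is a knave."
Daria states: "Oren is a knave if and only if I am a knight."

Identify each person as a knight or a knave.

Chao: knight, Oren: knave, Vera: knave, Daria: knight

Consider Chao. Suppose Chao is a knave.
Then no assignment of the remaining roles makes every statement match its speaker's type — contradiction.
So Chao is a knight.
With that fixed, Vera's statement is false, so Vera is a knave.
Consider Oren. Suppose Oren is a knight.
Then whichever role Daria has, Daria's statement has the wrong truth value — contradiction.
So Oren is a knave.
Consider Daria. Suppose Daria is a knave.
Then Oren's statement comes out true, contradicting Oren being a knave.
So Daria is a knight.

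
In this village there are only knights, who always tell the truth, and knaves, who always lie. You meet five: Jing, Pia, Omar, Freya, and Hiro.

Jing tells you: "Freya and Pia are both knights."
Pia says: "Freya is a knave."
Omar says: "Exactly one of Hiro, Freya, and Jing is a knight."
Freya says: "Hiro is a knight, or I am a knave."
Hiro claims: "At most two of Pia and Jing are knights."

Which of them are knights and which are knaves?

Jing: knave, Pia: knave, Omar: knave, Freya: knight, Hiro: knight

Regardless of anyone's role, Hiro's statement is true, so Hiro is a knight.
With that fixed, Freya's statement is true, so Freya is a knight.
With that fixed, Pia's statement is false, so Pia is a knave.
With that fixed, Omar's statement is false, so Omar is a knave.
With that fixed, Jing's statement is false, so Jing is a knave.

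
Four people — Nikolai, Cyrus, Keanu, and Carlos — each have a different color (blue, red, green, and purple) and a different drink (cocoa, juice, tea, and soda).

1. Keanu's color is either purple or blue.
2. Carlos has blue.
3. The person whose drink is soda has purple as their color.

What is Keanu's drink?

soda

With clues 1–3, cocoa, juice, and tea are impossible for Keanu's drink.
That leaves soda.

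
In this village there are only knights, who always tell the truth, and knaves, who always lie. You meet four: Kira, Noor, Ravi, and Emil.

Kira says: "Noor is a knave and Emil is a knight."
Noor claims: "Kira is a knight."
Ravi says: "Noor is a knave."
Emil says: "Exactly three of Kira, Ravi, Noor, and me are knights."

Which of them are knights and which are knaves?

Consider Kira. Suppose Kira is a knight.
Then no assignment of the remaining roles makes every statement match its speaker's type — contradiction.
So Kira is a knave.
With that fixed, Noor's statement is false, so Noor is a knave.
With that fixed, Ravi's statement is true, so Ravi is a knight.
With that fixed, Emil's statement is false, so Emil is a knave.

Kira: knave, Noor: knave, Ravi: knight, Emil: knave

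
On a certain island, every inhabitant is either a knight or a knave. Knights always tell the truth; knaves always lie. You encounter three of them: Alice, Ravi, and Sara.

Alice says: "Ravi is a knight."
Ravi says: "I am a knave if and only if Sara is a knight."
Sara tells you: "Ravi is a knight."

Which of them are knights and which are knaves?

Consider Alice. Suppose Alice is a knight.
Then no assignment of the remaining roles makes every statement match its speaker's type — contradiction.
So Alice is a knave.
Consider Ravi. Suppose Ravi is a knight.
Then Alice's statement comes out true, contradicting Alice being a knave.
So Ravi is a knave.
With that fixed, Sara's statement is false, so Sara is a knave.

Alice: knave, Ravi: knave, Sara: knave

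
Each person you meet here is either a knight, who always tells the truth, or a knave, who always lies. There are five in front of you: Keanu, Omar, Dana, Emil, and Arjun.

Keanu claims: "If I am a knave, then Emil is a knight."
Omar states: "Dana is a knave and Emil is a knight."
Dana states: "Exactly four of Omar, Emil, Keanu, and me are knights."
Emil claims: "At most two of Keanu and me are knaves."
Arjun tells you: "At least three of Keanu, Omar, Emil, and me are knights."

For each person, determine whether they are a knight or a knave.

Regardless of anyone's role, Emil's statement is true, so Emil is a knight.
With that fixed, Keanu's statement is true, so Keanu is a knight.
Consider Omar. Suppose Omar is a knave.
Then no assignment of the remaining roles makes every statement match its speaker's type — contradiction.
So Omar is a knight.
With that fixed, Arjun's statement is true, so Arjun is a knight.
Consider Dana. Suppose Dana is a knight.
Then Omar's statement comes out false, contradicting Omar being a knight.
So Dana is a knave.

Keanu: knight, Omar: knight, Dana: knave, Emil: knight, Arjun: knight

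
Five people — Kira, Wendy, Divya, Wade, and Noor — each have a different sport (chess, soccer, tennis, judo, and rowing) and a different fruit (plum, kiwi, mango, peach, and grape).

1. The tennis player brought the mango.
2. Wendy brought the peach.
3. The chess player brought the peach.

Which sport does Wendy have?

With clues 1–2, tennis is impossible for Wendy's sport.
With clues 1–3, judo, rowing, and soccer are impossible for Wendy's sport.
That leaves chess.

chess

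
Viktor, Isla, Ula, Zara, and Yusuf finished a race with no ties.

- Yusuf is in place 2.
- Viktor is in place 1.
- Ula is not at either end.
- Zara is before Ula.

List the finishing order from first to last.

From clue 1: Yusuf → place 2.
From clues 1–2: Viktor → place 1.
From clues 1–3: Ula is in {3,4}.
From clues 1–4: Zara → place 3, Ula → place 4, Isla → place 5.

Viktor, Yusuf, Zara, Ula, Isla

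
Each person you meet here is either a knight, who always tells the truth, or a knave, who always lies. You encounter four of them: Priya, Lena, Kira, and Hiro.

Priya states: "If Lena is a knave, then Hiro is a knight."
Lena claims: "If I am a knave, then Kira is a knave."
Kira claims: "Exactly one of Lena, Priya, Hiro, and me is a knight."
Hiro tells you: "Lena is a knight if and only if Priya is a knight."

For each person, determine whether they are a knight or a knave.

Priya: knight, Lena: knight, Kira: knave, Hiro: knight

Consider Priya. Suppose Priya is a knave.
Then no assignment of the remaining roles makes every statement match its speaker's type — contradiction.
So Priya is a knight.
Consider Lena. Suppose Lena is a knave.
Then no assignment of the remaining roles makes every statement match its speaker's type — contradiction.
So Lena is a knight.
With that fixed, Kira's statement is false, so Kira is a knave.
With that fixed, Hiro's statement is true, so Hiro is a knight.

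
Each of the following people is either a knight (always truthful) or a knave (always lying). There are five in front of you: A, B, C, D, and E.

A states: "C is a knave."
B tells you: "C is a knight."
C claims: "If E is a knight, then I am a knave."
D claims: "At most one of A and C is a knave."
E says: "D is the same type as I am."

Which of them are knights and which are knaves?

Consider A. Suppose A is a knight.
Then no assignment of the remaining roles makes every statement match its speaker's type — contradiction.
So A is a knave.
Consider B. Suppose B is a knave.
Then no assignment of the remaining roles makes every statement match its speaker's type — contradiction.
So B is a knight.
Consider C. Suppose C is a knave.
Then A's statement comes out true, contradicting A being a knave.
So C is a knight.
With that fixed, D's statement is true, so D is a knight.
Consider E. Suppose E is a knight.
Then C's statement comes out false, contradicting C being a knight.
So E is a knave.

A: knave, B: knight, C: knight, D: knight, E: knave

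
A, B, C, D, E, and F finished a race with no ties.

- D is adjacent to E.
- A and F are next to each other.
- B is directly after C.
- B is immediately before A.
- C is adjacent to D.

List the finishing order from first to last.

E, D, C, B, A, F

From clues 1–3: B is in {2,4,6}.
From clues 1–4: A is in {3,5}.
From clues 1–5: E → place 1, D → place 2, C → place 3, B → place 4, A → place 5, F → place 6.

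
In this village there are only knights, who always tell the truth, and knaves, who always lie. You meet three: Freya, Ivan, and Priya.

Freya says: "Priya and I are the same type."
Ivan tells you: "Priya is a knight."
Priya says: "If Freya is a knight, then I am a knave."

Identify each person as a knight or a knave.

Consider Freya. Suppose Freya is a knight.
Then whichever role Priya has, Priya's statement has the wrong truth value — contradiction.
So Freya is a knave.
With that fixed, Priya's statement is true, so Priya is a knight.
With that fixed, Ivan's statement is true, so Ivan is a knight.

Freya: knave, Ivan: knight, Priya: knight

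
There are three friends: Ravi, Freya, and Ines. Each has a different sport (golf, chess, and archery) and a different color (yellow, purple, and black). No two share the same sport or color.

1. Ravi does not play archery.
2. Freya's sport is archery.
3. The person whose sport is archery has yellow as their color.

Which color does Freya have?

yellow

With clues 1–3, black and purple are impossible for Freya's color.
That leaves yellow.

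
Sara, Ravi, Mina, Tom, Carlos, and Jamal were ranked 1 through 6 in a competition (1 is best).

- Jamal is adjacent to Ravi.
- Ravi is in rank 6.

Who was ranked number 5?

Jamal

With clues 1–2, Carlos, Mina, Ravi, Sara, and Tom are ruled out for rank 5.
So rank 5 is Jamal.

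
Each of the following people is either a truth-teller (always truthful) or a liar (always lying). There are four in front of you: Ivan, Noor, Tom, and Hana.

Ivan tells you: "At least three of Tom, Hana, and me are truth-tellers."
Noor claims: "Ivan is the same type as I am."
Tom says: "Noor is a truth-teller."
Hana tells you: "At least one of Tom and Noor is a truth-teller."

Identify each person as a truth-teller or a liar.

Ivan: truth-teller, Noor: truth-teller, Tom: truth-teller, Hana: truth-teller

Consider Ivan. Suppose Ivan is a liar.
Then whichever role Noor has, Noor's statement has the wrong truth value — contradiction.
So Ivan is a truth-teller.
Consider Noor. Suppose Noor is a liar.
Then no assignment of the remaining roles makes every statement match its speaker's type — contradiction.
So Noor is a truth-teller.
With that fixed, Tom's statement is true, so Tom is a truth-teller.
With that fixed, Hana's statement is true, so Hana is a truth-teller.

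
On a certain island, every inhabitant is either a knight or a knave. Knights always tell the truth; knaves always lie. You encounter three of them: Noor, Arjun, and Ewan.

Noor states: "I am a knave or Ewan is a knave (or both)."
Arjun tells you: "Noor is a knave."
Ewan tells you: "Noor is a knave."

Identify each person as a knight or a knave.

Consider Noor. Suppose Noor is a knave.
Then Noor's own statement would have to be false, but it can't be — contradiction.
So Noor is a knight.
With that fixed, Arjun's statement is false, so Arjun is a knave.
With that fixed, Ewan's statement is false, so Ewan is a knave.

Noor: knight, Arjun: knave, Ewan: knave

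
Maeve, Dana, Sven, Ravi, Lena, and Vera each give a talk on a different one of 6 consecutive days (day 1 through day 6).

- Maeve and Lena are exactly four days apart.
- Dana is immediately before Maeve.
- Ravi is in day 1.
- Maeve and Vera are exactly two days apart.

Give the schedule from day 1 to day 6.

From clue 1: Maeve is in {1,2,5,6}.
From clues 1–2: Maeve is in {2,5,6}.
From clues 1–3: Ravi → day 1, Lena → day 2, Dana → day 5, Maeve → day 6.
From clues 1–4: Sven → day 3, Vera → day 4.

Ravi, Lena, Sven, Vera, Dana, Maeve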